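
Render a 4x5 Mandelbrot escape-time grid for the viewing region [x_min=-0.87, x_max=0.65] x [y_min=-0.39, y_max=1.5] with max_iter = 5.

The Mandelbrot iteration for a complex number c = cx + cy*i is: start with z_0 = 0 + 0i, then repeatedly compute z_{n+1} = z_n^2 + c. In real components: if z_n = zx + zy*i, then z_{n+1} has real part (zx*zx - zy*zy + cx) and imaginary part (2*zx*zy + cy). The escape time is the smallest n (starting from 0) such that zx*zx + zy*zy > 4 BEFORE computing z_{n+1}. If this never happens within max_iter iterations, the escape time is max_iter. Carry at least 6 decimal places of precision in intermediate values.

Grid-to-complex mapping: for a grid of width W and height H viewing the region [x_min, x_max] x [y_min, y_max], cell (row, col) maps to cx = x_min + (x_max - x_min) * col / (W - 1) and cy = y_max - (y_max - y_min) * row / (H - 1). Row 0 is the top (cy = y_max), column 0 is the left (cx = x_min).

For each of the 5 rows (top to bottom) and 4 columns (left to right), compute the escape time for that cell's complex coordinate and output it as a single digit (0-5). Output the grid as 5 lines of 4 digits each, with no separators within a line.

(row=0, col=0): c = -0.8700 + 1.5000i → escape time 2
(row=0, col=1): c = -0.3633 + 1.5000i → escape time 2
(row=0, col=2): c = 0.1433 + 1.5000i → escape time 2
(row=0, col=3): c = 0.6500 + 1.5000i → escape time 2
(row=1, col=0): c = -0.8700 + 1.0275i → escape time 3
(row=1, col=1): c = -0.3633 + 1.0275i → escape time 4
(row=1, col=2): c = 0.1433 + 1.0275i → escape time 4
(row=1, col=3): c = 0.6500 + 1.0275i → escape time 2
(row=2, col=0): c = -0.8700 + 0.5550i → escape time 5
(row=2, col=1): c = -0.3633 + 0.5550i → escape time 5
(row=2, col=2): c = 0.1433 + 0.5550i → escape time 5
(row=2, col=3): c = 0.6500 + 0.5550i → escape time 3
(row=3, col=0): c = -0.8700 + 0.0825i → escape time 5
(row=3, col=1): c = -0.3633 + 0.0825i → escape time 5
(row=3, col=2): c = 0.1433 + 0.0825i → escape time 5
(row=3, col=3): c = 0.6500 + 0.0825i → escape time 4
(row=4, col=0): c = -0.8700 + -0.3900i → escape time 5
(row=4, col=1): c = -0.3633 + -0.3900i → escape time 5
(row=4, col=2): c = 0.1433 + -0.3900i → escape time 5
(row=4, col=3): c = 0.6500 + -0.3900i → escape time 3

Answer: 2222
3442
5553
5554
5553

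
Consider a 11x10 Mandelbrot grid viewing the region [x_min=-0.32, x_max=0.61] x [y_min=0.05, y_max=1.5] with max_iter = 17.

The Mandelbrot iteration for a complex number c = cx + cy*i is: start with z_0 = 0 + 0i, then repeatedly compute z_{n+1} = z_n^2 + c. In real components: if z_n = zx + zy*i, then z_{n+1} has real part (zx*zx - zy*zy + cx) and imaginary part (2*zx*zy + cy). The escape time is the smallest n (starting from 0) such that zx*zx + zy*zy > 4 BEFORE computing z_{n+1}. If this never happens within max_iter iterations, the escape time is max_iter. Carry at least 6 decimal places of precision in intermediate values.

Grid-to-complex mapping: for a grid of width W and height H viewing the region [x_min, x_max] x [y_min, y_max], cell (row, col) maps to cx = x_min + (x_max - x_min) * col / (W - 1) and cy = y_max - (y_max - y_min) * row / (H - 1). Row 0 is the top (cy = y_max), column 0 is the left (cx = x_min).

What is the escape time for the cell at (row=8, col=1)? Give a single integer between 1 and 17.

z_0 = 0 + 0i, c = -0.2270 + 0.2111i
Iter 1: z = -0.2270 + 0.2111i, |z|^2 = 0.0961
Iter 2: z = -0.2200 + 0.1153i, |z|^2 = 0.0617
Iter 3: z = -0.1919 + 0.1604i, |z|^2 = 0.0625
Iter 4: z = -0.2159 + 0.1496i, |z|^2 = 0.0690
Iter 5: z = -0.2028 + 0.1465i, |z|^2 = 0.0626
Iter 6: z = -0.2074 + 0.1517i, |z|^2 = 0.0660
Iter 7: z = -0.2070 + 0.1482i, |z|^2 = 0.0648
Iter 8: z = -0.2061 + 0.1498i, |z|^2 = 0.0649
Iter 9: z = -0.2069 + 0.1494i, |z|^2 = 0.0651
Iter 10: z = -0.2065 + 0.1493i, |z|^2 = 0.0649
Iter 11: z = -0.2066 + 0.1495i, |z|^2 = 0.0650
Iter 12: z = -0.2066 + 0.1493i, |z|^2 = 0.0650
Iter 13: z = -0.2066 + 0.1494i, |z|^2 = 0.0650
Iter 14: z = -0.2066 + 0.1494i, |z|^2 = 0.0650
Iter 15: z = -0.2066 + 0.1494i, |z|^2 = 0.0650
Iter 16: z = -0.2066 + 0.1494i, |z|^2 = 0.0650

Answer: 17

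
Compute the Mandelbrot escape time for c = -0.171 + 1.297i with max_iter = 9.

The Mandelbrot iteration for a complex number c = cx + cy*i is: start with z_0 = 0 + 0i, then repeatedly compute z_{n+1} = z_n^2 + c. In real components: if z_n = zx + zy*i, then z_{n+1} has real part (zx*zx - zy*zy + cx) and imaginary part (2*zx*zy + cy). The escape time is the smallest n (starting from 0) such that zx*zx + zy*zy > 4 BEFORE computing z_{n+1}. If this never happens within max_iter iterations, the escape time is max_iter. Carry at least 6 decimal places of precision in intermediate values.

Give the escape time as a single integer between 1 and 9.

z_0 = 0 + 0i, c = -0.1710 + 1.2970i
Iter 1: z = -0.1710 + 1.2970i, |z|^2 = 1.7114
Iter 2: z = -1.8240 + 0.8534i, |z|^2 = 4.0552
Escaped at iteration 2

Answer: 2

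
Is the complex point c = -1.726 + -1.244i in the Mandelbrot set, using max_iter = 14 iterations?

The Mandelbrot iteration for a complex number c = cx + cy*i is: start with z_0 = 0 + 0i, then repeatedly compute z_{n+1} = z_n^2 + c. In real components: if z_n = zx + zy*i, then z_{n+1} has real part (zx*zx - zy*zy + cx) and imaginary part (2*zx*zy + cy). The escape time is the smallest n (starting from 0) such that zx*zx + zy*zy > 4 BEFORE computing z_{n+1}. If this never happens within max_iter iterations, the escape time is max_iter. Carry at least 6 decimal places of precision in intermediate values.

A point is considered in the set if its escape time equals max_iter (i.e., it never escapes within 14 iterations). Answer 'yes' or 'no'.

Answer: no

Derivation:
z_0 = 0 + 0i, c = -1.7260 + -1.2440i
Iter 1: z = -1.7260 + -1.2440i, |z|^2 = 4.5266
Escaped at iteration 1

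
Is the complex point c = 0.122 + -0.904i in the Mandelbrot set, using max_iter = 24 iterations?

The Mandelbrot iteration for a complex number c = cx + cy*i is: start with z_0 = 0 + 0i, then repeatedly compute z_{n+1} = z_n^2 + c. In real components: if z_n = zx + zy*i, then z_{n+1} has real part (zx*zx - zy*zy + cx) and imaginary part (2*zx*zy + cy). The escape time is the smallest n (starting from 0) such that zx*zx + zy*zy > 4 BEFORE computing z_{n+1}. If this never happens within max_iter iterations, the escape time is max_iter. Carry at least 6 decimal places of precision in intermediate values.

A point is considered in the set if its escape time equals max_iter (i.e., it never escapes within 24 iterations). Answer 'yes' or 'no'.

z_0 = 0 + 0i, c = 0.1220 + -0.9040i
Iter 1: z = 0.1220 + -0.9040i, |z|^2 = 0.8321
Iter 2: z = -0.6803 + -1.1246i, |z|^2 = 1.7275
Iter 3: z = -0.6798 + 0.6262i, |z|^2 = 0.8542
Iter 4: z = 0.1921 + -1.7554i, |z|^2 = 3.1182
Iter 5: z = -2.9224 + -1.5783i, |z|^2 = 11.0315
Escaped at iteration 5

Answer: no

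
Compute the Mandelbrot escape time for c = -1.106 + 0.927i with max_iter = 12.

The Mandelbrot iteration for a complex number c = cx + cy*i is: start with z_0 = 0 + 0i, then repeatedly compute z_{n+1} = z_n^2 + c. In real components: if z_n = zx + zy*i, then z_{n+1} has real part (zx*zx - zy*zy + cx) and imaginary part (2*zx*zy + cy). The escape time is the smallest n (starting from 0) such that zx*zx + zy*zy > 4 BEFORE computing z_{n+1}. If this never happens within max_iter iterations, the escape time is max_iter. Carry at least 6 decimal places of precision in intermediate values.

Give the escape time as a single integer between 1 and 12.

Answer: 3

Derivation:
z_0 = 0 + 0i, c = -1.1060 + 0.9270i
Iter 1: z = -1.1060 + 0.9270i, |z|^2 = 2.0826
Iter 2: z = -0.7421 + -1.1235i, |z|^2 = 1.8130
Iter 3: z = -1.8176 + 2.5945i, |z|^2 = 10.0352
Escaped at iteration 3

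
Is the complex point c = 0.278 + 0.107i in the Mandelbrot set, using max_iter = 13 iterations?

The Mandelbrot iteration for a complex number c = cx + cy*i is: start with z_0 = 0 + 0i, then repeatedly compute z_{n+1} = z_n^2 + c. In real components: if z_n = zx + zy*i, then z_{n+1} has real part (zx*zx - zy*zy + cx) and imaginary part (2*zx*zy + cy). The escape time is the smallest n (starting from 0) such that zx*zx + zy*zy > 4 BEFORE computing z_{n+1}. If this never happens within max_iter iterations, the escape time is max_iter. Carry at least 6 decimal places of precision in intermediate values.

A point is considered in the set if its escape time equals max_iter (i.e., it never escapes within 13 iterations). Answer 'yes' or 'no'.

z_0 = 0 + 0i, c = 0.2780 + 0.1070i
Iter 1: z = 0.2780 + 0.1070i, |z|^2 = 0.0887
Iter 2: z = 0.3438 + 0.1665i, |z|^2 = 0.1459
Iter 3: z = 0.3685 + 0.2215i, |z|^2 = 0.1849
Iter 4: z = 0.3647 + 0.2702i, |z|^2 = 0.2061
Iter 5: z = 0.3380 + 0.3041i, |z|^2 = 0.2067
Iter 6: z = 0.2997 + 0.3126i, |z|^2 = 0.1876
Iter 7: z = 0.2701 + 0.2944i, |z|^2 = 0.1596
Iter 8: z = 0.2643 + 0.2661i, |z|^2 = 0.1406
Iter 9: z = 0.2771 + 0.2476i, |z|^2 = 0.1381
Iter 10: z = 0.2934 + 0.2442i, |z|^2 = 0.1458
Iter 11: z = 0.3045 + 0.2503i, |z|^2 = 0.1554
Iter 12: z = 0.3080 + 0.2594i, |z|^2 = 0.1622
Did not escape in 13 iterations → in set

Answer: yes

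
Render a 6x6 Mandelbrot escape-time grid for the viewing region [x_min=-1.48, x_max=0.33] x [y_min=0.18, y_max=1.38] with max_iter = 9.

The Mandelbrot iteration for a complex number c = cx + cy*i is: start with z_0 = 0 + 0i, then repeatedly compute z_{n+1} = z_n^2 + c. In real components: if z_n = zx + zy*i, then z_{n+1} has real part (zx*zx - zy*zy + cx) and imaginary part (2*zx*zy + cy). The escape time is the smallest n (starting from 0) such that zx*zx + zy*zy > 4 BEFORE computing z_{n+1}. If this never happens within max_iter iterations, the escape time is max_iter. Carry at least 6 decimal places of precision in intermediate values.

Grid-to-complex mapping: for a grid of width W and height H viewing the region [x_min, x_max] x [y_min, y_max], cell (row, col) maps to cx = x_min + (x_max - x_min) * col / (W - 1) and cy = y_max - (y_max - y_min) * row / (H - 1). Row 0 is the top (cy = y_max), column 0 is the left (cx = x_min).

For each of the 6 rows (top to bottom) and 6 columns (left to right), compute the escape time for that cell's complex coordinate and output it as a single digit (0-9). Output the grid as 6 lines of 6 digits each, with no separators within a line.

Answer: 122222
233442
334594
335998
468999
599999

Derivation:
(row=0, col=0): c = -1.4800 + 1.3800i → escape time 1
(row=0, col=1): c = -1.1180 + 1.3800i → escape time 2
(row=0, col=2): c = -0.7560 + 1.3800i → escape time 2
(row=0, col=3): c = -0.3940 + 1.3800i → escape time 2
(row=0, col=4): c = -0.0320 + 1.3800i → escape time 2
(row=0, col=5): c = 0.3300 + 1.3800i → escape time 2
(row=1, col=0): c = -1.4800 + 1.1400i → escape time 2
(row=1, col=1): c = -1.1180 + 1.1400i → escape time 3
(row=1, col=2): c = -0.7560 + 1.1400i → escape time 3
(row=1, col=3): c = -0.3940 + 1.1400i → escape time 4
(row=1, col=4): c = -0.0320 + 1.1400i → escape time 4
(row=1, col=5): c = 0.3300 + 1.1400i → escape time 2
(row=2, col=0): c = -1.4800 + 0.9000i → escape time 3
(row=2, col=1): c = -1.1180 + 0.9000i → escape time 3
(row=2, col=2): c = -0.7560 + 0.9000i → escape time 4
(row=2, col=3): c = -0.3940 + 0.9000i → escape time 5
(row=2, col=4): c = -0.0320 + 0.9000i → escape time 9
(row=2, col=5): c = 0.3300 + 0.9000i → escape time 4
(row=3, col=0): c = -1.4800 + 0.6600i → escape time 3
(row=3, col=1): c = -1.1180 + 0.6600i → escape time 3
(row=3, col=2): c = -0.7560 + 0.6600i → escape time 5
(row=3, col=3): c = -0.3940 + 0.6600i → escape time 9
(row=3, col=4): c = -0.0320 + 0.6600i → escape time 9
(row=3, col=5): c = 0.3300 + 0.6600i → escape time 8
(row=4, col=0): c = -1.4800 + 0.4200i → escape time 4
(row=4, col=1): c = -1.1180 + 0.4200i → escape time 6
(row=4, col=2): c = -0.7560 + 0.4200i → escape time 8
(row=4, col=3): c = -0.3940 + 0.4200i → escape time 9
(row=4, col=4): c = -0.0320 + 0.4200i → escape time 9
(row=4, col=5): c = 0.3300 + 0.4200i → escape time 9
(row=5, col=0): c = -1.4800 + 0.1800i → escape time 5
(row=5, col=1): c = -1.1180 + 0.1800i → escape time 9
(row=5, col=2): c = -0.7560 + 0.1800i → escape time 9
(row=5, col=3): c = -0.3940 + 0.1800i → escape time 9
(row=5, col=4): c = -0.0320 + 0.1800i → escape time 9
(row=5, col=5): c = 0.3300 + 0.1800i → escape time 9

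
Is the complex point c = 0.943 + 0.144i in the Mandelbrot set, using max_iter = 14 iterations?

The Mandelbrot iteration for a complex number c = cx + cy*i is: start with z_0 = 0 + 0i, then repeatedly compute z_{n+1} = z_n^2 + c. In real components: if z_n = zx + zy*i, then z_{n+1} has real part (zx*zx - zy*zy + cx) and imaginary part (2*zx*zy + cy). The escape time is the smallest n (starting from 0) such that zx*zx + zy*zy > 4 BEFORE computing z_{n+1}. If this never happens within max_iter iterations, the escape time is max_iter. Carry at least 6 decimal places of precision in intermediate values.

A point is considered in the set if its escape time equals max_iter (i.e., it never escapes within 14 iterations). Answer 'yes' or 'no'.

Answer: no

Derivation:
z_0 = 0 + 0i, c = 0.9430 + 0.1440i
Iter 1: z = 0.9430 + 0.1440i, |z|^2 = 0.9100
Iter 2: z = 1.8115 + 0.4156i, |z|^2 = 3.4543
Iter 3: z = 4.0519 + 1.6497i, |z|^2 = 19.1391
Escaped at iteration 3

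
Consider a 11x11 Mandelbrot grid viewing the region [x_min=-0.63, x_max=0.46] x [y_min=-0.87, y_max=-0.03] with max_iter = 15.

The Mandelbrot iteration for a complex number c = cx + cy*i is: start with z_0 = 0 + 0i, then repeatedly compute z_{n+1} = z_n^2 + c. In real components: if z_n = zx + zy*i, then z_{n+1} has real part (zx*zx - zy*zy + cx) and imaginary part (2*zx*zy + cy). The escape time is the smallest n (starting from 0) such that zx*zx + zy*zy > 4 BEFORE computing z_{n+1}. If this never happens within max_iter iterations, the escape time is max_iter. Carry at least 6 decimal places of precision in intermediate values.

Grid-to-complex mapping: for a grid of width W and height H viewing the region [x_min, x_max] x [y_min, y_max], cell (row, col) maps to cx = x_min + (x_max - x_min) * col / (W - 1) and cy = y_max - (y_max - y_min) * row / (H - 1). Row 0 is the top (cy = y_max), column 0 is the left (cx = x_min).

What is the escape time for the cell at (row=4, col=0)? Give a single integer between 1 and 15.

Answer: 15

Derivation:
z_0 = 0 + 0i, c = -0.6300 + -0.3660i
Iter 1: z = -0.6300 + -0.3660i, |z|^2 = 0.5309
Iter 2: z = -0.3671 + 0.0952i, |z|^2 = 0.1438
Iter 3: z = -0.5043 + -0.4359i, |z|^2 = 0.4443
Iter 4: z = -0.5656 + 0.0736i, |z|^2 = 0.3254
Iter 5: z = -0.3155 + -0.4493i, |z|^2 = 0.3014
Iter 6: z = -0.7323 + -0.0825i, |z|^2 = 0.5431
Iter 7: z = -0.1005 + -0.2452i, |z|^2 = 0.0702
Iter 8: z = -0.6800 + -0.3167i, |z|^2 = 0.5627
Iter 9: z = -0.2679 + 0.0647i, |z|^2 = 0.0760
Iter 10: z = -0.5624 + -0.4007i, |z|^2 = 0.4769
Iter 11: z = -0.4742 + 0.0847i, |z|^2 = 0.2321
Iter 12: z = -0.4123 + -0.4463i, |z|^2 = 0.3692
Iter 13: z = -0.6593 + 0.0020i, |z|^2 = 0.4346
Iter 14: z = -0.1954 + -0.3687i, |z|^2 = 0.1741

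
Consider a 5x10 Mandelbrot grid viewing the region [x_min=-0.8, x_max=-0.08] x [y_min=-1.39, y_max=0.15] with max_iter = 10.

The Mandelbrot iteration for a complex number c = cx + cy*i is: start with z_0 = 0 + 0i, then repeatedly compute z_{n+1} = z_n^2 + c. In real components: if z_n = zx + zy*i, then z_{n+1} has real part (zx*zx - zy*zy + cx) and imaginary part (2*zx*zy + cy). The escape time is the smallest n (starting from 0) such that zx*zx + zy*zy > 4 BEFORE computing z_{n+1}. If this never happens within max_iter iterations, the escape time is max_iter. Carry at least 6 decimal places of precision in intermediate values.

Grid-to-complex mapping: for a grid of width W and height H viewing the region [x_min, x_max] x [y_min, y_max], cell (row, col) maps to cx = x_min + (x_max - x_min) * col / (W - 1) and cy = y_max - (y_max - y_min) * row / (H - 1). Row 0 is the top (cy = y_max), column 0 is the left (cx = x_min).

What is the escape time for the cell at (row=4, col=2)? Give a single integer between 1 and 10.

z_0 = 0 + 0i, c = -0.4400 + -0.5344i
Iter 1: z = -0.4400 + -0.5344i, |z|^2 = 0.4792
Iter 2: z = -0.5320 + -0.0641i, |z|^2 = 0.2872
Iter 3: z = -0.1611 + -0.4662i, |z|^2 = 0.2433
Iter 4: z = -0.6314 + -0.3843i, |z|^2 = 0.5463
Iter 5: z = -0.1890 + -0.0492i, |z|^2 = 0.0381
Iter 6: z = -0.4067 + -0.5159i, |z|^2 = 0.4315
Iter 7: z = -0.5407 + -0.1148i, |z|^2 = 0.3055
Iter 8: z = -0.1608 + -0.4102i, |z|^2 = 0.1942
Iter 9: z = -0.5824 + -0.4025i, |z|^2 = 0.5012

Answer: 10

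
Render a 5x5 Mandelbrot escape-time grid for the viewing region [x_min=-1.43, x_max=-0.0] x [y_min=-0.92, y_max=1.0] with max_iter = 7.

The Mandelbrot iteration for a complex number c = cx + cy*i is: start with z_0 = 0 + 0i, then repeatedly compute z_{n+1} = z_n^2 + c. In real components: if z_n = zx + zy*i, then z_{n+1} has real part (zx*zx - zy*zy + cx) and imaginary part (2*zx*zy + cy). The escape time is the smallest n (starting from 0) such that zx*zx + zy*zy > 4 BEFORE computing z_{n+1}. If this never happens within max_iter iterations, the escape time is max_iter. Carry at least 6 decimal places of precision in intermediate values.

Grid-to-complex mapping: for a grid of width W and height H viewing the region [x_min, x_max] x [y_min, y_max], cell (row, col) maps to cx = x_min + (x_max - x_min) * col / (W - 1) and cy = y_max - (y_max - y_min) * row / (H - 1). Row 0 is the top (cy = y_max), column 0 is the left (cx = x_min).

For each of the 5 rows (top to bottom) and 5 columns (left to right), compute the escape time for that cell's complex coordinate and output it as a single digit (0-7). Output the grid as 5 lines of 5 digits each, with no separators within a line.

Answer: 33357
35777
77777
45777
33457

Derivation:
(row=0, col=0): c = -1.4300 + 1.0000i → escape time 3
(row=0, col=1): c = -1.0725 + 1.0000i → escape time 3
(row=0, col=2): c = -0.7150 + 1.0000i → escape time 3
(row=0, col=3): c = -0.3575 + 1.0000i → escape time 5
(row=0, col=4): c = 0.0000 + 1.0000i → escape time 7
(row=1, col=0): c = -1.4300 + 0.5200i → escape time 3
(row=1, col=1): c = -1.0725 + 0.5200i → escape time 5
(row=1, col=2): c = -0.7150 + 0.5200i → escape time 7
(row=1, col=3): c = -0.3575 + 0.5200i → escape time 7
(row=1, col=4): c = 0.0000 + 0.5200i → escape time 7
(row=2, col=0): c = -1.4300 + 0.0400i → escape time 7
(row=2, col=1): c = -1.0725 + 0.0400i → escape time 7
(row=2, col=2): c = -0.7150 + 0.0400i → escape time 7
(row=2, col=3): c = -0.3575 + 0.0400i → escape time 7
(row=2, col=4): c = 0.0000 + 0.0400i → escape time 7
(row=3, col=0): c = -1.4300 + -0.4400i → escape time 4
(row=3, col=1): c = -1.0725 + -0.4400i → escape time 5
(row=3, col=2): c = -0.7150 + -0.4400i → escape time 7
(row=3, col=3): c = -0.3575 + -0.4400i → escape time 7
(row=3, col=4): c = 0.0000 + -0.4400i → escape time 7
(row=4, col=0): c = -1.4300 + -0.9200i → escape time 3
(row=4, col=1): c = -1.0725 + -0.9200i → escape time 3
(row=4, col=2): c = -0.7150 + -0.9200i → escape time 4
(row=4, col=3): c = -0.3575 + -0.9200i → escape time 5
(row=4, col=4): c = 0.0000 + -0.9200i → escape time 7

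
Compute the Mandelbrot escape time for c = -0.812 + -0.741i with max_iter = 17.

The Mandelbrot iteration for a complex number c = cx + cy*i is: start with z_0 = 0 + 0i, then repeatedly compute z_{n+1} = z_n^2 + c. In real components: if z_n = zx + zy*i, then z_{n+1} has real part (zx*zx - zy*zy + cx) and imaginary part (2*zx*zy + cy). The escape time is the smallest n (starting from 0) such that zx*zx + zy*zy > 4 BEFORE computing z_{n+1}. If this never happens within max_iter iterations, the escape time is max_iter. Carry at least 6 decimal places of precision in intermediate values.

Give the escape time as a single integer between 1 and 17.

Answer: 4

Derivation:
z_0 = 0 + 0i, c = -0.8120 + -0.7410i
Iter 1: z = -0.8120 + -0.7410i, |z|^2 = 1.2084
Iter 2: z = -0.7017 + 0.4624i, |z|^2 = 0.7062
Iter 3: z = -0.5334 + -1.3899i, |z|^2 = 2.2164
Iter 4: z = -2.4595 + 0.7417i, |z|^2 = 6.5991
Escaped at iteration 4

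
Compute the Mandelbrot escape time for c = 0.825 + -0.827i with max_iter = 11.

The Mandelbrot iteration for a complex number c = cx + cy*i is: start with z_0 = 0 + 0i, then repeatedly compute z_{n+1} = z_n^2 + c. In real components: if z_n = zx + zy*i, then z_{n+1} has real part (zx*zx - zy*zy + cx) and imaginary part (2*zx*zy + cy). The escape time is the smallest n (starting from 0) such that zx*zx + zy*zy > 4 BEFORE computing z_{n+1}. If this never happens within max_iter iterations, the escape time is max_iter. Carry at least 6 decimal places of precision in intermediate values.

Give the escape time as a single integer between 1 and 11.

z_0 = 0 + 0i, c = 0.8250 + -0.8270i
Iter 1: z = 0.8250 + -0.8270i, |z|^2 = 1.3646
Iter 2: z = 0.8217 + -2.1915i, |z|^2 = 5.4781
Escaped at iteration 2

Answer: 2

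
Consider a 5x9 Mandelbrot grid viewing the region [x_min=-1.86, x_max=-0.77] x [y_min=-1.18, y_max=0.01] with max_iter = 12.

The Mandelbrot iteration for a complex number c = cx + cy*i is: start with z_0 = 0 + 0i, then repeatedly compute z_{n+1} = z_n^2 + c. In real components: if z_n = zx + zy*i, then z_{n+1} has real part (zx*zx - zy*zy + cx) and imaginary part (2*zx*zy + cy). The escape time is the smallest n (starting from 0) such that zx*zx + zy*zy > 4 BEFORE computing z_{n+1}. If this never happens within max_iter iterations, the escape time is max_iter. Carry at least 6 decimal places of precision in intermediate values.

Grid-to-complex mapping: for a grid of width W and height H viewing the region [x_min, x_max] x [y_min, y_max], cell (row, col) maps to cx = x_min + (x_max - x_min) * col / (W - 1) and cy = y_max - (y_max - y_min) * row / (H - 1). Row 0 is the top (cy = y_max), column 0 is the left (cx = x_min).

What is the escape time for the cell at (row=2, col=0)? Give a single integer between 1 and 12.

z_0 = 0 + 0i, c = -1.8600 + -0.2875i
Iter 1: z = -1.8600 + -0.2875i, |z|^2 = 3.5423
Iter 2: z = 1.5169 + 0.7820i, |z|^2 = 2.9126
Iter 3: z = -0.1704 + 2.0850i, |z|^2 = 4.3763
Escaped at iteration 3

Answer: 3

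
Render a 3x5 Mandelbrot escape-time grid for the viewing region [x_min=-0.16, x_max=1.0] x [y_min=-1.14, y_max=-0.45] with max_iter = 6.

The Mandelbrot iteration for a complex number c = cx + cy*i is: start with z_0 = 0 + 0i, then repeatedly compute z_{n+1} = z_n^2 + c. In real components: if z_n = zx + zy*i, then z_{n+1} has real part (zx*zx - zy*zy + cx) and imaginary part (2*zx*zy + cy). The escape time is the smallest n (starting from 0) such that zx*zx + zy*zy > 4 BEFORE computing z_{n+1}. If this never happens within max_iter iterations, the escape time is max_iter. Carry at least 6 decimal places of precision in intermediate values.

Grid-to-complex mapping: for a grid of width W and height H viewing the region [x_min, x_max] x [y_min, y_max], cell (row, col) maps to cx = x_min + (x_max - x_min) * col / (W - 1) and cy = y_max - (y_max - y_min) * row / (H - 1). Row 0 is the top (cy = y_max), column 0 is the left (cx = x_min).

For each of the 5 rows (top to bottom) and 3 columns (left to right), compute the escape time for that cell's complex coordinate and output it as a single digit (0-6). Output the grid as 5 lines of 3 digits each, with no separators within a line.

(row=0, col=0): c = -0.1600 + -0.4500i → escape time 6
(row=0, col=1): c = 0.4200 + -0.4500i → escape time 6
(row=0, col=2): c = 1.0000 + -0.4500i → escape time 2
(row=1, col=0): c = -0.1600 + -0.6225i → escape time 6
(row=1, col=1): c = 0.4200 + -0.6225i → escape time 6
(row=1, col=2): c = 1.0000 + -0.6225i → escape time 2
(row=2, col=0): c = -0.1600 + -0.7950i → escape time 6
(row=2, col=1): c = 0.4200 + -0.7950i → escape time 4
(row=2, col=2): c = 1.0000 + -0.7950i → escape time 2
(row=3, col=0): c = -0.1600 + -0.9675i → escape time 6
(row=3, col=1): c = 0.4200 + -0.9675i → escape time 3
(row=3, col=2): c = 1.0000 + -0.9675i → escape time 2
(row=4, col=0): c = -0.1600 + -1.1400i → escape time 5
(row=4, col=1): c = 0.4200 + -1.1400i → escape time 2
(row=4, col=2): c = 1.0000 + -1.1400i → escape time 2

Answer: 662
662
642
632
522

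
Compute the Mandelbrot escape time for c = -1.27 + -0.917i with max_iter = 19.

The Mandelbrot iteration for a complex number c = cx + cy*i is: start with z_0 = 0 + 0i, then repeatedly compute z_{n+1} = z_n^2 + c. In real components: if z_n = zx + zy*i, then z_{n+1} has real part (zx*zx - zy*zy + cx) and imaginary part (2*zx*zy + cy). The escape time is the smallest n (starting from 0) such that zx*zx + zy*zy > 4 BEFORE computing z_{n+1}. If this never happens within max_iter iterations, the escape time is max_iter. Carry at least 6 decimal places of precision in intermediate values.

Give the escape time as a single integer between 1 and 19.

z_0 = 0 + 0i, c = -1.2700 + -0.9170i
Iter 1: z = -1.2700 + -0.9170i, |z|^2 = 2.4538
Iter 2: z = -0.4980 + 1.4122i, |z|^2 = 2.2422
Iter 3: z = -3.0163 + -2.3235i, |z|^2 = 14.4965
Escaped at iteration 3

Answer: 3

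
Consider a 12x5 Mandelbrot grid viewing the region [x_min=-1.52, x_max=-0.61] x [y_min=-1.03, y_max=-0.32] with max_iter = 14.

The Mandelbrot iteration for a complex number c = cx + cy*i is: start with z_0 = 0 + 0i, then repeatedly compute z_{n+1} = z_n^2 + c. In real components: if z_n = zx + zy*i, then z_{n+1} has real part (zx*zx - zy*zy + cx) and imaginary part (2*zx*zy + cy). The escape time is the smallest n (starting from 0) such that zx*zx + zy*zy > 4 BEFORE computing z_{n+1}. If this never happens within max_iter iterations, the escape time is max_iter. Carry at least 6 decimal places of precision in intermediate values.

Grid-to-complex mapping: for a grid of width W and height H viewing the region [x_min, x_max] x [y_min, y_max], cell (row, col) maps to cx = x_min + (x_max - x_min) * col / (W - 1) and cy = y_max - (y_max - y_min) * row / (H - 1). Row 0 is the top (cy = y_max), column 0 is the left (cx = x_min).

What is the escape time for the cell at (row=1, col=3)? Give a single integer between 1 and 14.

Answer: 4

Derivation:
z_0 = 0 + 0i, c = -1.2718 + -0.4975i
Iter 1: z = -1.2718 + -0.4975i, |z|^2 = 1.8650
Iter 2: z = 0.0982 + 0.7680i, |z|^2 = 0.5994
Iter 3: z = -1.8519 + -0.3467i, |z|^2 = 3.5499
Iter 4: z = 2.0377 + 0.7865i, |z|^2 = 4.7707
Escaped at iteration 4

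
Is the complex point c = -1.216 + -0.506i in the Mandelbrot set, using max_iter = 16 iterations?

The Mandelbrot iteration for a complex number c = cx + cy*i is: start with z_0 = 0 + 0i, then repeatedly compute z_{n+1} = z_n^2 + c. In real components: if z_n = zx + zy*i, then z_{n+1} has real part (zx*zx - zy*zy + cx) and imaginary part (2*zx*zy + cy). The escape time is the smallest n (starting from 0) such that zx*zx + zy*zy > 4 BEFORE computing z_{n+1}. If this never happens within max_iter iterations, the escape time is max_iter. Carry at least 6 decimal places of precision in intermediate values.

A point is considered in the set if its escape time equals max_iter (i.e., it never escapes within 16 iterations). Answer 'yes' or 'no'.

Answer: no

Derivation:
z_0 = 0 + 0i, c = -1.2160 + -0.5060i
Iter 1: z = -1.2160 + -0.5060i, |z|^2 = 1.7347
Iter 2: z = 0.0066 + 0.7246i, |z|^2 = 0.5251
Iter 3: z = -1.7410 + -0.4964i, |z|^2 = 3.2775
Iter 4: z = 1.5686 + 1.2225i, |z|^2 = 3.9550
Iter 5: z = -0.2499 + 3.3292i, |z|^2 = 11.1461
Escaped at iteration 5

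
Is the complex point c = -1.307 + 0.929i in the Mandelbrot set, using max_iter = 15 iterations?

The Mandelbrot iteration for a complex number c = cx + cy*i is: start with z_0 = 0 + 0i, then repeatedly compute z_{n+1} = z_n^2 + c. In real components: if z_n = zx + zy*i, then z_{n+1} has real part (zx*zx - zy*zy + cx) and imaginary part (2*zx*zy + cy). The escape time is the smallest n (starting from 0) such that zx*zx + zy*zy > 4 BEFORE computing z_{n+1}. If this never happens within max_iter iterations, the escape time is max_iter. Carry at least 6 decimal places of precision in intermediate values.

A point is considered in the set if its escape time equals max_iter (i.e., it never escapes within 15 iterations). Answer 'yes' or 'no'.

z_0 = 0 + 0i, c = -1.3070 + 0.9290i
Iter 1: z = -1.3070 + 0.9290i, |z|^2 = 2.5713
Iter 2: z = -0.4618 + -1.4994i, |z|^2 = 2.4615
Iter 3: z = -3.3420 + 2.3138i, |z|^2 = 16.5225
Escaped at iteration 3

Answer: no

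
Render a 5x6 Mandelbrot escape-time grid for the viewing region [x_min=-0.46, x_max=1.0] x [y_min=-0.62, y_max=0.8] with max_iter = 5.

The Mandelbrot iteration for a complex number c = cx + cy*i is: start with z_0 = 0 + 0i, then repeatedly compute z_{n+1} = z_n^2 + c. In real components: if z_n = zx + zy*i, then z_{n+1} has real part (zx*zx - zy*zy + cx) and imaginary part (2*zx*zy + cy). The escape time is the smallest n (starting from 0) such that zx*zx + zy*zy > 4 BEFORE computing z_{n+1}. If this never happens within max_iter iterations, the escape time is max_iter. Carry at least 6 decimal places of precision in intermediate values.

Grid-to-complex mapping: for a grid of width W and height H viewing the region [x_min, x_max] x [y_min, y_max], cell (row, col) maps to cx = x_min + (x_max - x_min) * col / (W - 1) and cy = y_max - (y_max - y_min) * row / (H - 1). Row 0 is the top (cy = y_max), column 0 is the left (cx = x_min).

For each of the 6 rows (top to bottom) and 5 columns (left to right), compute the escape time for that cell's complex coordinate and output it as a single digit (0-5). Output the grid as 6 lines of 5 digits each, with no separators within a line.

(row=0, col=0): c = -0.4600 + 0.8000i → escape time 5
(row=0, col=1): c = -0.0950 + 0.8000i → escape time 5
(row=0, col=2): c = 0.2700 + 0.8000i → escape time 5
(row=0, col=3): c = 0.6350 + 0.8000i → escape time 3
(row=0, col=4): c = 1.0000 + 0.8000i → escape time 2
(row=1, col=0): c = -0.4600 + 0.5160i → escape time 5
(row=1, col=1): c = -0.0950 + 0.5160i → escape time 5
(row=1, col=2): c = 0.2700 + 0.5160i → escape time 5
(row=1, col=3): c = 0.6350 + 0.5160i → escape time 3
(row=1, col=4): c = 1.0000 + 0.5160i → escape time 2
(row=2, col=0): c = -0.4600 + 0.2320i → escape time 5
(row=2, col=1): c = -0.0950 + 0.2320i → escape time 5
(row=2, col=2): c = 0.2700 + 0.2320i → escape time 5
(row=2, col=3): c = 0.6350 + 0.2320i → escape time 4
(row=2, col=4): c = 1.0000 + 0.2320i → escape time 2
(row=3, col=0): c = -0.4600 + -0.0520i → escape time 5
(row=3, col=1): c = -0.0950 + -0.0520i → escape time 5
(row=3, col=2): c = 0.2700 + -0.0520i → escape time 5
(row=3, col=3): c = 0.6350 + -0.0520i → escape time 4
(row=3, col=4): c = 1.0000 + -0.0520i → escape time 2
(row=4, col=0): c = -0.4600 + -0.3360i → escape time 5
(row=4, col=1): c = -0.0950 + -0.3360i → escape time 5
(row=4, col=2): c = 0.2700 + -0.3360i → escape time 5
(row=4, col=3): c = 0.6350 + -0.3360i → escape time 4
(row=4, col=4): c = 1.0000 + -0.3360i → escape time 2
(row=5, col=0): c = -0.4600 + -0.6200i → escape time 5
(row=5, col=1): c = -0.0950 + -0.6200i → escape time 5
(row=5, col=2): c = 0.2700 + -0.6200i → escape time 5
(row=5, col=3): c = 0.6350 + -0.6200i → escape time 3
(row=5, col=4): c = 1.0000 + -0.6200i → escape time 2

Answer: 55532
55532
55542
55542
55542
55532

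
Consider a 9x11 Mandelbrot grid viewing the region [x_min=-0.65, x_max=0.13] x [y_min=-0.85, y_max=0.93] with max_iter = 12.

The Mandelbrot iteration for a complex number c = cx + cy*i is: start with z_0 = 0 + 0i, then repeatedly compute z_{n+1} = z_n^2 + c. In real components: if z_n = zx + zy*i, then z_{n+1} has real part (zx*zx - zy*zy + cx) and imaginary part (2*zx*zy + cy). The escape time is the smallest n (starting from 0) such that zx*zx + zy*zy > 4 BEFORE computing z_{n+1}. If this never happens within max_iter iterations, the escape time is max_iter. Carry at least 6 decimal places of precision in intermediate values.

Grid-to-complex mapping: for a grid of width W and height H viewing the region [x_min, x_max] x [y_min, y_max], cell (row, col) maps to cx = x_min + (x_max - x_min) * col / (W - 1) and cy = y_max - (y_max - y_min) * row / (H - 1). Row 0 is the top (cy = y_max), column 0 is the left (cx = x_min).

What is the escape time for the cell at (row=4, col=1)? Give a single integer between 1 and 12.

Answer: 12

Derivation:
z_0 = 0 + 0i, c = -0.5525 + 0.2180i
Iter 1: z = -0.5525 + 0.2180i, |z|^2 = 0.3528
Iter 2: z = -0.2948 + -0.0229i, |z|^2 = 0.0874
Iter 3: z = -0.4661 + 0.2315i, |z|^2 = 0.2709
Iter 4: z = -0.3888 + 0.0022i, |z|^2 = 0.1512
Iter 5: z = -0.4013 + 0.2163i, |z|^2 = 0.2079
Iter 6: z = -0.4382 + 0.0444i, |z|^2 = 0.1940
Iter 7: z = -0.3624 + 0.1791i, |z|^2 = 0.1634
Iter 8: z = -0.4532 + 0.0882i, |z|^2 = 0.2132
Iter 9: z = -0.3549 + 0.1381i, |z|^2 = 0.1450
Iter 10: z = -0.4456 + 0.1200i, |z|^2 = 0.2130
Iter 11: z = -0.3683 + 0.1110i, |z|^2 = 0.1480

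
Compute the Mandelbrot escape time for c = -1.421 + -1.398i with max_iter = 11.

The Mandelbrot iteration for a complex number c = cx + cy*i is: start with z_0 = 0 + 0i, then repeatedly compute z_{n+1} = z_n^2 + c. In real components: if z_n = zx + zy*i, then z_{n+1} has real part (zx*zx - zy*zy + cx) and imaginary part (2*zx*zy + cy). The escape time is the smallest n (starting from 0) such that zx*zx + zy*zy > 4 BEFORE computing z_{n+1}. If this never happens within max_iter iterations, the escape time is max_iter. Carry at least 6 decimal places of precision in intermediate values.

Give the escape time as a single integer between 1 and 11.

z_0 = 0 + 0i, c = -1.4210 + -1.3980i
Iter 1: z = -1.4210 + -1.3980i, |z|^2 = 3.9736
Iter 2: z = -1.3562 + 2.5751i, |z|^2 = 8.4704
Escaped at iteration 2

Answer: 2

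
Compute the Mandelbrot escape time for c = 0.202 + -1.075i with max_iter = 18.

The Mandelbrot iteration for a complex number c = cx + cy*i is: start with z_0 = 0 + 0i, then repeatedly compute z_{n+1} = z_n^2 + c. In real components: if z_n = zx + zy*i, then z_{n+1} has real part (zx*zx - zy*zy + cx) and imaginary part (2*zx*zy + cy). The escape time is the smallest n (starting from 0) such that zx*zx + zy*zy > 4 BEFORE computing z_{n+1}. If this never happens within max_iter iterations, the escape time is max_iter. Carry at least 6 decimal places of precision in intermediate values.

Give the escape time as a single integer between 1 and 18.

z_0 = 0 + 0i, c = 0.2020 + -1.0750i
Iter 1: z = 0.2020 + -1.0750i, |z|^2 = 1.1964
Iter 2: z = -0.9128 + -1.5093i, |z|^2 = 3.1112
Iter 3: z = -1.2427 + 1.6804i, |z|^2 = 4.3683
Escaped at iteration 3

Answer: 3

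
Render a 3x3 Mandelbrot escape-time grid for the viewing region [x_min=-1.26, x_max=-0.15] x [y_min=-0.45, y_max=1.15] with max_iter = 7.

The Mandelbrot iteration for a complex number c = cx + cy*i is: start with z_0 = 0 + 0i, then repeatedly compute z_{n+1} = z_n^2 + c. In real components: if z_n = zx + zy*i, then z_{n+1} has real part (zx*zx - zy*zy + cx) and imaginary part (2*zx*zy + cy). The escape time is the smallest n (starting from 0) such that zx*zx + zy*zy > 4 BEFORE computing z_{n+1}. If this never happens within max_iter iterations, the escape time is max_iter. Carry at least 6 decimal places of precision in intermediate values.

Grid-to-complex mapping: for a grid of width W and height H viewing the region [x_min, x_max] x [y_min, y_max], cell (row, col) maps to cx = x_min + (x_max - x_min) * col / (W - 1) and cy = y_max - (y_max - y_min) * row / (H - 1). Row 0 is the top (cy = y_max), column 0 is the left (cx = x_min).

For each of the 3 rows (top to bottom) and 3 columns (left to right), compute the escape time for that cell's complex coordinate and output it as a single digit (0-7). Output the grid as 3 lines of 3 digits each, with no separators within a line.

(row=0, col=0): c = -1.2600 + 1.1500i → escape time 2
(row=0, col=1): c = -0.7050 + 1.1500i → escape time 3
(row=0, col=2): c = -0.1500 + 1.1500i → escape time 5
(row=1, col=0): c = -1.2600 + 0.3500i → escape time 7
(row=1, col=1): c = -0.7050 + 0.3500i → escape time 7
(row=1, col=2): c = -0.1500 + 0.3500i → escape time 7
(row=2, col=0): c = -1.2600 + -0.4500i → escape time 6
(row=2, col=1): c = -0.7050 + -0.4500i → escape time 7
(row=2, col=2): c = -0.1500 + -0.4500i → escape time 7

Answer: 235
777
677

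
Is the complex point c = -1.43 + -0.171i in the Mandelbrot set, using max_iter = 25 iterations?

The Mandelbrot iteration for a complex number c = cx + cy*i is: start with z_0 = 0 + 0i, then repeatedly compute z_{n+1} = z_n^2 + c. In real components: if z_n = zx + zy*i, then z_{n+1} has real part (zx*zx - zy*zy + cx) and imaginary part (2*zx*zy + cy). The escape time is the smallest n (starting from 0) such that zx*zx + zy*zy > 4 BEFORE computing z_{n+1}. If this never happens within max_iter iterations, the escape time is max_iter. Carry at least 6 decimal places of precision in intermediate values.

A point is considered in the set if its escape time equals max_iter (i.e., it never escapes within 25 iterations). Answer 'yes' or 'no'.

Answer: no

Derivation:
z_0 = 0 + 0i, c = -1.4300 + -0.1710i
Iter 1: z = -1.4300 + -0.1710i, |z|^2 = 2.0741
Iter 2: z = 0.5857 + 0.3181i, |z|^2 = 0.4442
Iter 3: z = -1.1882 + 0.2015i, |z|^2 = 1.4524
Iter 4: z = -0.0589 + -0.6499i, |z|^2 = 0.4259
Iter 5: z = -1.8490 + -0.0945i, |z|^2 = 3.4276
Iter 6: z = 1.9798 + 0.1783i, |z|^2 = 3.9512
Iter 7: z = 2.4576 + 0.5350i, |z|^2 = 6.3261
Escaped at iteration 7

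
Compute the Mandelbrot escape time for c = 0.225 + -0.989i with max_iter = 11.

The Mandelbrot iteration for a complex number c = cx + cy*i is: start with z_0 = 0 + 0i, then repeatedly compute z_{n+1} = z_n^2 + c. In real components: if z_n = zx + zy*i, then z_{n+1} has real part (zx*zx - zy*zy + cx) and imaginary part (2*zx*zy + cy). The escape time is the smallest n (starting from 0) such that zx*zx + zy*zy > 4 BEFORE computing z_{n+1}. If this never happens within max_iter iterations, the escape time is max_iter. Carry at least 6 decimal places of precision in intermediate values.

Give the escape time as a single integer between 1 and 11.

Answer: 4

Derivation:
z_0 = 0 + 0i, c = 0.2250 + -0.9890i
Iter 1: z = 0.2250 + -0.9890i, |z|^2 = 1.0287
Iter 2: z = -0.7025 + -1.4341i, |z|^2 = 2.5500
Iter 3: z = -1.3380 + 1.0258i, |z|^2 = 2.8426
Iter 4: z = 0.9629 + -3.7341i, |z|^2 = 14.8708
Escaped at iteration 4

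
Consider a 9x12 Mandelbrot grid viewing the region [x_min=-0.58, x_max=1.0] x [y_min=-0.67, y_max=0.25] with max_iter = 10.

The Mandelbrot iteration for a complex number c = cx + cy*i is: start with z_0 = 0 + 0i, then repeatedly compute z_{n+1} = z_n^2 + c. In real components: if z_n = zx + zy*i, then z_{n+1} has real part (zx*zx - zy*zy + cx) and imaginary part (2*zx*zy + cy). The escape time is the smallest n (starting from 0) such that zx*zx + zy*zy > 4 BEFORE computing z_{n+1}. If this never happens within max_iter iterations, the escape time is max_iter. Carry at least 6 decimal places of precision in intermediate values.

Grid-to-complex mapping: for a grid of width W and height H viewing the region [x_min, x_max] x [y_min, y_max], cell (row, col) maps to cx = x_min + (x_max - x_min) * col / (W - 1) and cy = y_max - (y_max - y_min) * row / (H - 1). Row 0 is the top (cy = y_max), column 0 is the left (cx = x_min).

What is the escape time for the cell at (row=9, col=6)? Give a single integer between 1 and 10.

z_0 = 0 + 0i, c = 0.6050 + -0.5027i
Iter 1: z = 0.6050 + -0.5027i, |z|^2 = 0.6188
Iter 2: z = 0.7183 + -1.1110i, |z|^2 = 1.7503
Iter 3: z = -0.1134 + -2.0988i, |z|^2 = 4.4179
Escaped at iteration 3

Answer: 3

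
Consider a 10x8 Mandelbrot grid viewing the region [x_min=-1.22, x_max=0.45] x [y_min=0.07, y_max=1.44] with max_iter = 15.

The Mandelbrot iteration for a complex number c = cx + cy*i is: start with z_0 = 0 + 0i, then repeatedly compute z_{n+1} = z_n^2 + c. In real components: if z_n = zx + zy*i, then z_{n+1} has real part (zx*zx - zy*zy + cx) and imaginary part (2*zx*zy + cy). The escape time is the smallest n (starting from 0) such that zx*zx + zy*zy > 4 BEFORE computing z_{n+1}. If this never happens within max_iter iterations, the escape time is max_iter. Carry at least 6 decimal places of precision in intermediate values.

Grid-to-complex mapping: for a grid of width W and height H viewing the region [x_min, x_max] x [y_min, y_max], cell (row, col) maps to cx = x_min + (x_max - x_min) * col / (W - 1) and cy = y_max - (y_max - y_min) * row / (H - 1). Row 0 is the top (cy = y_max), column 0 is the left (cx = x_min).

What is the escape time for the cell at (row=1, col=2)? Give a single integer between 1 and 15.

Answer: 3

Derivation:
z_0 = 0 + 0i, c = -0.8489 + 1.2443i
Iter 1: z = -0.8489 + 1.2443i, |z|^2 = 2.2689
Iter 2: z = -1.6765 + -0.8682i, |z|^2 = 3.5646
Iter 3: z = 1.2080 + 4.1555i, |z|^2 = 18.7276
Escaped at iteration 3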